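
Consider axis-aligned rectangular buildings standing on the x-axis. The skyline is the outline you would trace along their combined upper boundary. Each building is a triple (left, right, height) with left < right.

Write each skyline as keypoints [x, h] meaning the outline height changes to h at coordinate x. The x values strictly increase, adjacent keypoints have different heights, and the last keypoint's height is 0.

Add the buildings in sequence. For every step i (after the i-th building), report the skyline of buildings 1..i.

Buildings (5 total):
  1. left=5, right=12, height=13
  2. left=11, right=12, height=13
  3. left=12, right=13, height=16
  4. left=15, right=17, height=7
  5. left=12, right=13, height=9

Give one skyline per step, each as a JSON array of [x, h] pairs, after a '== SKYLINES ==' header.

== SKYLINES ==
[[5,13],[12,0]]
[[5,13],[12,0]]
[[5,13],[12,16],[13,0]]
[[5,13],[12,16],[13,0],[15,7],[17,0]]
[[5,13],[12,16],[13,0],[15,7],[17,0]]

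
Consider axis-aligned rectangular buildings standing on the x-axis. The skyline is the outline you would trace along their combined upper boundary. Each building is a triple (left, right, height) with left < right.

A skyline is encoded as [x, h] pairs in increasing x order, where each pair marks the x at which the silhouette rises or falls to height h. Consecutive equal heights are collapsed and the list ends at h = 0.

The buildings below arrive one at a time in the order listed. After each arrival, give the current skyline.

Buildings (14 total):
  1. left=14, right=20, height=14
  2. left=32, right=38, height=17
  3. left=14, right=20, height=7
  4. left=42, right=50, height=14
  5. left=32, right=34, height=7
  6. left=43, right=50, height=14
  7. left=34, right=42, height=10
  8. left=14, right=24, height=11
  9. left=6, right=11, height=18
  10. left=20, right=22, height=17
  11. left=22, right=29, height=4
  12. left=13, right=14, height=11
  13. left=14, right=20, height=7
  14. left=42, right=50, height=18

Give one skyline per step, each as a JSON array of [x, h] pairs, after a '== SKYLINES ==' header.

== SKYLINES ==
[[14,14],[20,0]]
[[14,14],[20,0],[32,17],[38,0]]
[[14,14],[20,0],[32,17],[38,0]]
[[14,14],[20,0],[32,17],[38,0],[42,14],[50,0]]
[[14,14],[20,0],[32,17],[38,0],[42,14],[50,0]]
[[14,14],[20,0],[32,17],[38,0],[42,14],[50,0]]
[[14,14],[20,0],[32,17],[38,10],[42,14],[50,0]]
[[14,14],[20,11],[24,0],[32,17],[38,10],[42,14],[50,0]]
[[6,18],[11,0],[14,14],[20,11],[24,0],[32,17],[38,10],[42,14],[50,0]]
[[6,18],[11,0],[14,14],[20,17],[22,11],[24,0],[32,17],[38,10],[42,14],[50,0]]
[[6,18],[11,0],[14,14],[20,17],[22,11],[24,4],[29,0],[32,17],[38,10],[42,14],[50,0]]
[[6,18],[11,0],[13,11],[14,14],[20,17],[22,11],[24,4],[29,0],[32,17],[38,10],[42,14],[50,0]]
[[6,18],[11,0],[13,11],[14,14],[20,17],[22,11],[24,4],[29,0],[32,17],[38,10],[42,14],[50,0]]
[[6,18],[11,0],[13,11],[14,14],[20,17],[22,11],[24,4],[29,0],[32,17],[38,10],[42,18],[50,0]]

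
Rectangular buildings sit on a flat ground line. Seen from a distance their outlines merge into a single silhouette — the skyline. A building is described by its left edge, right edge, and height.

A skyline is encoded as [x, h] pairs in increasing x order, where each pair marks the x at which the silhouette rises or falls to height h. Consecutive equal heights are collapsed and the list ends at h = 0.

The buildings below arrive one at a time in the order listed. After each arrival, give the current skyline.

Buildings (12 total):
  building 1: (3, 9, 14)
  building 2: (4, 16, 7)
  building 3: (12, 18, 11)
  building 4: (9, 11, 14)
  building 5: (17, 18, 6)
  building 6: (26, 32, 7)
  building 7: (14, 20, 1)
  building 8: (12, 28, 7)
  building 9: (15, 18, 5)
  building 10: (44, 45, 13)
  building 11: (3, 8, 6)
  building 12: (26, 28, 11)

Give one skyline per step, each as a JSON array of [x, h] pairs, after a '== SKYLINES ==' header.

== SKYLINES ==
[[3,14],[9,0]]
[[3,14],[9,7],[16,0]]
[[3,14],[9,7],[12,11],[18,0]]
[[3,14],[11,7],[12,11],[18,0]]
[[3,14],[11,7],[12,11],[18,0]]
[[3,14],[11,7],[12,11],[18,0],[26,7],[32,0]]
[[3,14],[11,7],[12,11],[18,1],[20,0],[26,7],[32,0]]
[[3,14],[11,7],[12,11],[18,7],[32,0]]
[[3,14],[11,7],[12,11],[18,7],[32,0]]
[[3,14],[11,7],[12,11],[18,7],[32,0],[44,13],[45,0]]
[[3,14],[11,7],[12,11],[18,7],[32,0],[44,13],[45,0]]
[[3,14],[11,7],[12,11],[18,7],[26,11],[28,7],[32,0],[44,13],[45,0]]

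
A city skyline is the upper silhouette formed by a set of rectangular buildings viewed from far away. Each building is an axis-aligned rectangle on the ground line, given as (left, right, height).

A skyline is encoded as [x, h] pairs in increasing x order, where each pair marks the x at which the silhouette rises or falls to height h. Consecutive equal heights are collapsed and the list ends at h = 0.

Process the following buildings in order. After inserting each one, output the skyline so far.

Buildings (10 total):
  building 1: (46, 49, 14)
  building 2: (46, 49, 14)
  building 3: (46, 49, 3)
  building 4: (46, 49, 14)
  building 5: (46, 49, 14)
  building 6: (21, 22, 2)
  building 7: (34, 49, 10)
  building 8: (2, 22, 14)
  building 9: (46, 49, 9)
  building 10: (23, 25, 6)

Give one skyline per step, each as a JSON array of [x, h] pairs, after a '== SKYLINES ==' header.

== SKYLINES ==
[[46,14],[49,0]]
[[46,14],[49,0]]
[[46,14],[49,0]]
[[46,14],[49,0]]
[[46,14],[49,0]]
[[21,2],[22,0],[46,14],[49,0]]
[[21,2],[22,0],[34,10],[46,14],[49,0]]
[[2,14],[22,0],[34,10],[46,14],[49,0]]
[[2,14],[22,0],[34,10],[46,14],[49,0]]
[[2,14],[22,0],[23,6],[25,0],[34,10],[46,14],[49,0]]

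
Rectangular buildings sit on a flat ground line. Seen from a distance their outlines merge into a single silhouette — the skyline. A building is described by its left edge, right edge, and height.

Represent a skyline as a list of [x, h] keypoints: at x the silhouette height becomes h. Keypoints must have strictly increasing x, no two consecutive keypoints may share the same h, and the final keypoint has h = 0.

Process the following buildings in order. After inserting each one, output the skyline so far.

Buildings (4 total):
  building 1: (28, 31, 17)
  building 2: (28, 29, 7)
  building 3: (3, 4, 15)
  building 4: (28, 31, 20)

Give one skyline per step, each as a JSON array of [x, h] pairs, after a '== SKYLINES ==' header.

== SKYLINES ==
[[28,17],[31,0]]
[[28,17],[31,0]]
[[3,15],[4,0],[28,17],[31,0]]
[[3,15],[4,0],[28,20],[31,0]]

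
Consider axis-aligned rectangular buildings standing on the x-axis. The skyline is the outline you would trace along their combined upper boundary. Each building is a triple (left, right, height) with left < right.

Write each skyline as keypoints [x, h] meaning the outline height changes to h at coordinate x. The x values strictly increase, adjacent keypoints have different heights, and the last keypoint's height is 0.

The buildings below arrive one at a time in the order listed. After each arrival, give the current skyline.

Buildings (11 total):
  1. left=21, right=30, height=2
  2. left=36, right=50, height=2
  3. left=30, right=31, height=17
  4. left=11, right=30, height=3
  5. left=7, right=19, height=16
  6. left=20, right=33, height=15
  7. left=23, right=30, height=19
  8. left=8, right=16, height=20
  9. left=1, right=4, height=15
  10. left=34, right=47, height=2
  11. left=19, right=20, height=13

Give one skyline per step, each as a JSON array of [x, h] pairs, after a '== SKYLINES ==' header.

== SKYLINES ==
[[21,2],[30,0]]
[[21,2],[30,0],[36,2],[50,0]]
[[21,2],[30,17],[31,0],[36,2],[50,0]]
[[11,3],[30,17],[31,0],[36,2],[50,0]]
[[7,16],[19,3],[30,17],[31,0],[36,2],[50,0]]
[[7,16],[19,3],[20,15],[30,17],[31,15],[33,0],[36,2],[50,0]]
[[7,16],[19,3],[20,15],[23,19],[30,17],[31,15],[33,0],[36,2],[50,0]]
[[7,16],[8,20],[16,16],[19,3],[20,15],[23,19],[30,17],[31,15],[33,0],[36,2],[50,0]]
[[1,15],[4,0],[7,16],[8,20],[16,16],[19,3],[20,15],[23,19],[30,17],[31,15],[33,0],[36,2],[50,0]]
[[1,15],[4,0],[7,16],[8,20],[16,16],[19,3],[20,15],[23,19],[30,17],[31,15],[33,0],[34,2],[50,0]]
[[1,15],[4,0],[7,16],[8,20],[16,16],[19,13],[20,15],[23,19],[30,17],[31,15],[33,0],[34,2],[50,0]]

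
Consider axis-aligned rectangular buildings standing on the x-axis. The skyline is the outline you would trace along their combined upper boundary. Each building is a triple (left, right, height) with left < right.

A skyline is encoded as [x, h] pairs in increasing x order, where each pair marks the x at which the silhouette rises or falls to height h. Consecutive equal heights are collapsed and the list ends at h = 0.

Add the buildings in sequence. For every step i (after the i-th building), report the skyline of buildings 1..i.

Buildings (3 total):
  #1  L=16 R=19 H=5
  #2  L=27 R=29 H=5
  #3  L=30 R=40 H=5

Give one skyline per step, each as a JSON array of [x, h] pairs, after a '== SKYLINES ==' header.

== SKYLINES ==
[[16,5],[19,0]]
[[16,5],[19,0],[27,5],[29,0]]
[[16,5],[19,0],[27,5],[29,0],[30,5],[40,0]]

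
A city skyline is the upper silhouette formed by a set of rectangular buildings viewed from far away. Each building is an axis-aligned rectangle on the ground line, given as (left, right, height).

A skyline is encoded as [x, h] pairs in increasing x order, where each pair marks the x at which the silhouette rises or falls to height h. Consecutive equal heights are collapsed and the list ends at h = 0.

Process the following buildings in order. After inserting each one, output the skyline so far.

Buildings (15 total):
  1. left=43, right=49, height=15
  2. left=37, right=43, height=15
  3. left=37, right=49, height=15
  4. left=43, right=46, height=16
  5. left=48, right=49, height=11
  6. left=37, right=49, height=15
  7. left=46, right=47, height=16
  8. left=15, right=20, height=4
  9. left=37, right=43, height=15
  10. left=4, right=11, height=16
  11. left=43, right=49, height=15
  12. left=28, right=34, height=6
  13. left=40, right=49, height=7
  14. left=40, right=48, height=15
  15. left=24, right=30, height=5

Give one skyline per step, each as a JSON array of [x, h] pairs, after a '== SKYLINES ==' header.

== SKYLINES ==
[[43,15],[49,0]]
[[37,15],[49,0]]
[[37,15],[49,0]]
[[37,15],[43,16],[46,15],[49,0]]
[[37,15],[43,16],[46,15],[49,0]]
[[37,15],[43,16],[46,15],[49,0]]
[[37,15],[43,16],[47,15],[49,0]]
[[15,4],[20,0],[37,15],[43,16],[47,15],[49,0]]
[[15,4],[20,0],[37,15],[43,16],[47,15],[49,0]]
[[4,16],[11,0],[15,4],[20,0],[37,15],[43,16],[47,15],[49,0]]
[[4,16],[11,0],[15,4],[20,0],[37,15],[43,16],[47,15],[49,0]]
[[4,16],[11,0],[15,4],[20,0],[28,6],[34,0],[37,15],[43,16],[47,15],[49,0]]
[[4,16],[11,0],[15,4],[20,0],[28,6],[34,0],[37,15],[43,16],[47,15],[49,0]]
[[4,16],[11,0],[15,4],[20,0],[28,6],[34,0],[37,15],[43,16],[47,15],[49,0]]
[[4,16],[11,0],[15,4],[20,0],[24,5],[28,6],[34,0],[37,15],[43,16],[47,15],[49,0]]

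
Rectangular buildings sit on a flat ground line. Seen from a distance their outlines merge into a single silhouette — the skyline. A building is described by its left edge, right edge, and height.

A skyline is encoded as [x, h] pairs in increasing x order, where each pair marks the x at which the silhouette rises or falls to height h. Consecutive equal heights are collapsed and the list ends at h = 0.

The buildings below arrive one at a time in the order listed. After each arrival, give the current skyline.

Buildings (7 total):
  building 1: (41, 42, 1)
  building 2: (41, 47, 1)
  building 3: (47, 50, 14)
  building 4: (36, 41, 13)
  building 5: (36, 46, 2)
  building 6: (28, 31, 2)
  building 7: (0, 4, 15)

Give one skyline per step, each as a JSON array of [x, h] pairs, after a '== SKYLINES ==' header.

== SKYLINES ==
[[41,1],[42,0]]
[[41,1],[47,0]]
[[41,1],[47,14],[50,0]]
[[36,13],[41,1],[47,14],[50,0]]
[[36,13],[41,2],[46,1],[47,14],[50,0]]
[[28,2],[31,0],[36,13],[41,2],[46,1],[47,14],[50,0]]
[[0,15],[4,0],[28,2],[31,0],[36,13],[41,2],[46,1],[47,14],[50,0]]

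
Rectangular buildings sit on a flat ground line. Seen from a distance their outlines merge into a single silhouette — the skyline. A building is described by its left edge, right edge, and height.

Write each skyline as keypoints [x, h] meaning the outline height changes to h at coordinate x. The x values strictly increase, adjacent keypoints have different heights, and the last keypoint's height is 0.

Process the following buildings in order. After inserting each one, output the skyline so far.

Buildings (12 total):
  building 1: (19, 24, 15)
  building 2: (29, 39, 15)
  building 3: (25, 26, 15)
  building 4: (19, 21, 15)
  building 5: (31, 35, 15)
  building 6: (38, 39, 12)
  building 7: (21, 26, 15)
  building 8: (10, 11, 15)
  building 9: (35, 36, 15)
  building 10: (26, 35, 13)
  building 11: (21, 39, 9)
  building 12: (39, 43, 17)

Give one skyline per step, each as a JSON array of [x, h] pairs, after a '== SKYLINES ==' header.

== SKYLINES ==
[[19,15],[24,0]]
[[19,15],[24,0],[29,15],[39,0]]
[[19,15],[24,0],[25,15],[26,0],[29,15],[39,0]]
[[19,15],[24,0],[25,15],[26,0],[29,15],[39,0]]
[[19,15],[24,0],[25,15],[26,0],[29,15],[39,0]]
[[19,15],[24,0],[25,15],[26,0],[29,15],[39,0]]
[[19,15],[26,0],[29,15],[39,0]]
[[10,15],[11,0],[19,15],[26,0],[29,15],[39,0]]
[[10,15],[11,0],[19,15],[26,0],[29,15],[39,0]]
[[10,15],[11,0],[19,15],[26,13],[29,15],[39,0]]
[[10,15],[11,0],[19,15],[26,13],[29,15],[39,0]]
[[10,15],[11,0],[19,15],[26,13],[29,15],[39,17],[43,0]]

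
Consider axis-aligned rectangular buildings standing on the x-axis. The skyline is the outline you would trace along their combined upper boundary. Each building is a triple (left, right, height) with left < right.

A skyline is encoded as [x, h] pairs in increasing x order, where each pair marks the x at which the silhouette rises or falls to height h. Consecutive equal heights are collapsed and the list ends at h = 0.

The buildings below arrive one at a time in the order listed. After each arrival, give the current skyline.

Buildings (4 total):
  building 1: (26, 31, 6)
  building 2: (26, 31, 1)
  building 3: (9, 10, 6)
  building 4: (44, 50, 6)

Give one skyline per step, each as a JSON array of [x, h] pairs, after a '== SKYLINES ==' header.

== SKYLINES ==
[[26,6],[31,0]]
[[26,6],[31,0]]
[[9,6],[10,0],[26,6],[31,0]]
[[9,6],[10,0],[26,6],[31,0],[44,6],[50,0]]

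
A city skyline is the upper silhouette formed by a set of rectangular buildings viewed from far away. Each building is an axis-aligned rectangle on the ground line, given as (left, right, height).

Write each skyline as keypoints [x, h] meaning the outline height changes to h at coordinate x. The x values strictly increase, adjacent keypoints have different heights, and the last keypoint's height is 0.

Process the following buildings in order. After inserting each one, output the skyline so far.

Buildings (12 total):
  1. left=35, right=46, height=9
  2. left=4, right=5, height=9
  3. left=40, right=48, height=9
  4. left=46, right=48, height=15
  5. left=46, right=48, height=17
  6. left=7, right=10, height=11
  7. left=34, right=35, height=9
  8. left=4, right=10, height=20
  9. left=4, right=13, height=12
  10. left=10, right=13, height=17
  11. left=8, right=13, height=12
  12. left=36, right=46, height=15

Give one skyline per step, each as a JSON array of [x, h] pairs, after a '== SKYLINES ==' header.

== SKYLINES ==
[[35,9],[46,0]]
[[4,9],[5,0],[35,9],[46,0]]
[[4,9],[5,0],[35,9],[48,0]]
[[4,9],[5,0],[35,9],[46,15],[48,0]]
[[4,9],[5,0],[35,9],[46,17],[48,0]]
[[4,9],[5,0],[7,11],[10,0],[35,9],[46,17],[48,0]]
[[4,9],[5,0],[7,11],[10,0],[34,9],[46,17],[48,0]]
[[4,20],[10,0],[34,9],[46,17],[48,0]]
[[4,20],[10,12],[13,0],[34,9],[46,17],[48,0]]
[[4,20],[10,17],[13,0],[34,9],[46,17],[48,0]]
[[4,20],[10,17],[13,0],[34,9],[46,17],[48,0]]
[[4,20],[10,17],[13,0],[34,9],[36,15],[46,17],[48,0]]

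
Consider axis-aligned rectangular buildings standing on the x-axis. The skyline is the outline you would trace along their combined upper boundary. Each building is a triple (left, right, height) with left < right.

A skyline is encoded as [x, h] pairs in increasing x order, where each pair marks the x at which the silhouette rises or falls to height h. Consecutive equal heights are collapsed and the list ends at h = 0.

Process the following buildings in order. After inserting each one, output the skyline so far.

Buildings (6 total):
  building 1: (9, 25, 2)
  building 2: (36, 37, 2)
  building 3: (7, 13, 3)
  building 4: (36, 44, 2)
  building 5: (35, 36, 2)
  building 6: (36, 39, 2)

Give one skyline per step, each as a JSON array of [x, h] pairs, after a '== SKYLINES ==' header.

== SKYLINES ==
[[9,2],[25,0]]
[[9,2],[25,0],[36,2],[37,0]]
[[7,3],[13,2],[25,0],[36,2],[37,0]]
[[7,3],[13,2],[25,0],[36,2],[44,0]]
[[7,3],[13,2],[25,0],[35,2],[44,0]]
[[7,3],[13,2],[25,0],[35,2],[44,0]]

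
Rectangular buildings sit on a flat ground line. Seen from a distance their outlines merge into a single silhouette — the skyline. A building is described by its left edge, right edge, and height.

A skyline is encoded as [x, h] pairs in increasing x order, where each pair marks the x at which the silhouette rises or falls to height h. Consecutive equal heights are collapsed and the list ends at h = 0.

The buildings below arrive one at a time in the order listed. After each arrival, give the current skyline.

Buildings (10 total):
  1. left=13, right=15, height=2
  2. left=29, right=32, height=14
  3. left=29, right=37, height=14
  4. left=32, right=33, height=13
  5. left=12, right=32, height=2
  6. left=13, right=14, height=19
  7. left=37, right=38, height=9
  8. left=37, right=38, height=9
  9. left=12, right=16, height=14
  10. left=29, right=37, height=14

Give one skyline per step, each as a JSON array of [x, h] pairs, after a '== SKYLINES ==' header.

== SKYLINES ==
[[13,2],[15,0]]
[[13,2],[15,0],[29,14],[32,0]]
[[13,2],[15,0],[29,14],[37,0]]
[[13,2],[15,0],[29,14],[37,0]]
[[12,2],[29,14],[37,0]]
[[12,2],[13,19],[14,2],[29,14],[37,0]]
[[12,2],[13,19],[14,2],[29,14],[37,9],[38,0]]
[[12,2],[13,19],[14,2],[29,14],[37,9],[38,0]]
[[12,14],[13,19],[14,14],[16,2],[29,14],[37,9],[38,0]]
[[12,14],[13,19],[14,14],[16,2],[29,14],[37,9],[38,0]]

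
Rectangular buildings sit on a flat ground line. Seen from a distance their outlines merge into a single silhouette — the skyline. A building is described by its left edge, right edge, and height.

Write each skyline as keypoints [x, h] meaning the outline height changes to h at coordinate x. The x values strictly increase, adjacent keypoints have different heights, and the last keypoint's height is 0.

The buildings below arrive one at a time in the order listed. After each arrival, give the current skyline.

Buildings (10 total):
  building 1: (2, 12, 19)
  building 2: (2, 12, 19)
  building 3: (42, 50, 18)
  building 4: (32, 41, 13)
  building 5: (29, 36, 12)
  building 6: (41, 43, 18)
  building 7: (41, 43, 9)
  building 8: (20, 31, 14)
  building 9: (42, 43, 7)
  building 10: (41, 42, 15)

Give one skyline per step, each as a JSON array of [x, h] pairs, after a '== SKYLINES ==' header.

== SKYLINES ==
[[2,19],[12,0]]
[[2,19],[12,0]]
[[2,19],[12,0],[42,18],[50,0]]
[[2,19],[12,0],[32,13],[41,0],[42,18],[50,0]]
[[2,19],[12,0],[29,12],[32,13],[41,0],[42,18],[50,0]]
[[2,19],[12,0],[29,12],[32,13],[41,18],[50,0]]
[[2,19],[12,0],[29,12],[32,13],[41,18],[50,0]]
[[2,19],[12,0],[20,14],[31,12],[32,13],[41,18],[50,0]]
[[2,19],[12,0],[20,14],[31,12],[32,13],[41,18],[50,0]]
[[2,19],[12,0],[20,14],[31,12],[32,13],[41,18],[50,0]]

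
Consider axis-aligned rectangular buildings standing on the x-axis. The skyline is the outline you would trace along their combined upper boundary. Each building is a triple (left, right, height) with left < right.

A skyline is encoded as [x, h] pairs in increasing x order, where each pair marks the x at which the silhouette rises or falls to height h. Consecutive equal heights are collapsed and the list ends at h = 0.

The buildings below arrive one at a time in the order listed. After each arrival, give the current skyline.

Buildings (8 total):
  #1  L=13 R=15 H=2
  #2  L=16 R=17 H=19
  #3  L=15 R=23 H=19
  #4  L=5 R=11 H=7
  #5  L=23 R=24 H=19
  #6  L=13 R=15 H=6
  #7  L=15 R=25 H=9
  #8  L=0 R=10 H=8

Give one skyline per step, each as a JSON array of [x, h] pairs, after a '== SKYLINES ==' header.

== SKYLINES ==
[[13,2],[15,0]]
[[13,2],[15,0],[16,19],[17,0]]
[[13,2],[15,19],[23,0]]
[[5,7],[11,0],[13,2],[15,19],[23,0]]
[[5,7],[11,0],[13,2],[15,19],[24,0]]
[[5,7],[11,0],[13,6],[15,19],[24,0]]
[[5,7],[11,0],[13,6],[15,19],[24,9],[25,0]]
[[0,8],[10,7],[11,0],[13,6],[15,19],[24,9],[25,0]]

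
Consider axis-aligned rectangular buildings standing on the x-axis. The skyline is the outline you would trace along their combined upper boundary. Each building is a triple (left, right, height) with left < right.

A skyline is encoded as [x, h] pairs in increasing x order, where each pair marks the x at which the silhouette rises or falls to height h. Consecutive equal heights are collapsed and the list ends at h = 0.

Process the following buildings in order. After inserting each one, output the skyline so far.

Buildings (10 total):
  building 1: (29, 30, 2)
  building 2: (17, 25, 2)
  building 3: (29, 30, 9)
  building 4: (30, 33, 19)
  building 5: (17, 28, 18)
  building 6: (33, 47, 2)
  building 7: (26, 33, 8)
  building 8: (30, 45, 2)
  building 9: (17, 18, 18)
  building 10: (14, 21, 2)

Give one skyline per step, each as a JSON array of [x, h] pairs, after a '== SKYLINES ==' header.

== SKYLINES ==
[[29,2],[30,0]]
[[17,2],[25,0],[29,2],[30,0]]
[[17,2],[25,0],[29,9],[30,0]]
[[17,2],[25,0],[29,9],[30,19],[33,0]]
[[17,18],[28,0],[29,9],[30,19],[33,0]]
[[17,18],[28,0],[29,9],[30,19],[33,2],[47,0]]
[[17,18],[28,8],[29,9],[30,19],[33,2],[47,0]]
[[17,18],[28,8],[29,9],[30,19],[33,2],[47,0]]
[[17,18],[28,8],[29,9],[30,19],[33,2],[47,0]]
[[14,2],[17,18],[28,8],[29,9],[30,19],[33,2],[47,0]]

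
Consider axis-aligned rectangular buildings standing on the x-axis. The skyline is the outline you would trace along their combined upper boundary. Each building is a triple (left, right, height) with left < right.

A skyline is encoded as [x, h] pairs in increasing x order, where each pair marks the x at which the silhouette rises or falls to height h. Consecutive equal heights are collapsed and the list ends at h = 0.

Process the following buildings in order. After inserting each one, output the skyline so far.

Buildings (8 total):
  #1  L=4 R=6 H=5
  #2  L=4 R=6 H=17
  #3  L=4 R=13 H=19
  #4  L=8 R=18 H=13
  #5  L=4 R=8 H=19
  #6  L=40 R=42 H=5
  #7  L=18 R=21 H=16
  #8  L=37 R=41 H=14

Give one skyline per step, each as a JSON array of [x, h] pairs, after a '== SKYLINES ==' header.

== SKYLINES ==
[[4,5],[6,0]]
[[4,17],[6,0]]
[[4,19],[13,0]]
[[4,19],[13,13],[18,0]]
[[4,19],[13,13],[18,0]]
[[4,19],[13,13],[18,0],[40,5],[42,0]]
[[4,19],[13,13],[18,16],[21,0],[40,5],[42,0]]
[[4,19],[13,13],[18,16],[21,0],[37,14],[41,5],[42,0]]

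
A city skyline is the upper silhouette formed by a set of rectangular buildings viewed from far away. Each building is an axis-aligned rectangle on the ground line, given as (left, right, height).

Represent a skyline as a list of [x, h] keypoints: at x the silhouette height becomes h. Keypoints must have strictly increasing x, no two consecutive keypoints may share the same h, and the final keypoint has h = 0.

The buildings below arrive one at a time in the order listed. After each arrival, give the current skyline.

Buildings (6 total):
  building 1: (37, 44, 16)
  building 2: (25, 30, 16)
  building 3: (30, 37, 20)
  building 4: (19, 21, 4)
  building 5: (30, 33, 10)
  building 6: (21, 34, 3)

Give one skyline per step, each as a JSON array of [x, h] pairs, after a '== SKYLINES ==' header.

== SKYLINES ==
[[37,16],[44,0]]
[[25,16],[30,0],[37,16],[44,0]]
[[25,16],[30,20],[37,16],[44,0]]
[[19,4],[21,0],[25,16],[30,20],[37,16],[44,0]]
[[19,4],[21,0],[25,16],[30,20],[37,16],[44,0]]
[[19,4],[21,3],[25,16],[30,20],[37,16],[44,0]]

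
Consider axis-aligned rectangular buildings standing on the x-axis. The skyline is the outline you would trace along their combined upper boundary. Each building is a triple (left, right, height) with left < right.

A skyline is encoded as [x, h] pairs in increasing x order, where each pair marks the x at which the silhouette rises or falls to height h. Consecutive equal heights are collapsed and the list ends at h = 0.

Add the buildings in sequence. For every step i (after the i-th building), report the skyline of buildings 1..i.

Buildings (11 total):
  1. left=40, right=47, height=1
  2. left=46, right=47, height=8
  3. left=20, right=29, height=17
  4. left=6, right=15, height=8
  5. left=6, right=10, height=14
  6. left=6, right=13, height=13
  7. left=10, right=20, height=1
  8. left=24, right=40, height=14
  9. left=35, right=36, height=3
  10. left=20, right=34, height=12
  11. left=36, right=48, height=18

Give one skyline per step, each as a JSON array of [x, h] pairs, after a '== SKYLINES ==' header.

== SKYLINES ==
[[40,1],[47,0]]
[[40,1],[46,8],[47,0]]
[[20,17],[29,0],[40,1],[46,8],[47,0]]
[[6,8],[15,0],[20,17],[29,0],[40,1],[46,8],[47,0]]
[[6,14],[10,8],[15,0],[20,17],[29,0],[40,1],[46,8],[47,0]]
[[6,14],[10,13],[13,8],[15,0],[20,17],[29,0],[40,1],[46,8],[47,0]]
[[6,14],[10,13],[13,8],[15,1],[20,17],[29,0],[40,1],[46,8],[47,0]]
[[6,14],[10,13],[13,8],[15,1],[20,17],[29,14],[40,1],[46,8],[47,0]]
[[6,14],[10,13],[13,8],[15,1],[20,17],[29,14],[40,1],[46,8],[47,0]]
[[6,14],[10,13],[13,8],[15,1],[20,17],[29,14],[40,1],[46,8],[47,0]]
[[6,14],[10,13],[13,8],[15,1],[20,17],[29,14],[36,18],[48,0]]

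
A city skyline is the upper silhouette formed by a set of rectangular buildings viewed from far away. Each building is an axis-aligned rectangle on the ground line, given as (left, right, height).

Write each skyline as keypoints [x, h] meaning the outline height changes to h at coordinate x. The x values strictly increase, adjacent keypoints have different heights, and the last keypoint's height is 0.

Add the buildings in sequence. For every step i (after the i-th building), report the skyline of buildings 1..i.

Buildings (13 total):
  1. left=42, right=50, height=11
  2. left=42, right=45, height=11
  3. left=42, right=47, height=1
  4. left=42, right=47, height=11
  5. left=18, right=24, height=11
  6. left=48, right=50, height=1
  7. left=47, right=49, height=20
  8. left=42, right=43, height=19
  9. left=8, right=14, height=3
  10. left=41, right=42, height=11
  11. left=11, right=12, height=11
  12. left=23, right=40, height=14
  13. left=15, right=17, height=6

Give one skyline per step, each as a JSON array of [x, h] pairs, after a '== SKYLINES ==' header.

== SKYLINES ==
[[42,11],[50,0]]
[[42,11],[50,0]]
[[42,11],[50,0]]
[[42,11],[50,0]]
[[18,11],[24,0],[42,11],[50,0]]
[[18,11],[24,0],[42,11],[50,0]]
[[18,11],[24,0],[42,11],[47,20],[49,11],[50,0]]
[[18,11],[24,0],[42,19],[43,11],[47,20],[49,11],[50,0]]
[[8,3],[14,0],[18,11],[24,0],[42,19],[43,11],[47,20],[49,11],[50,0]]
[[8,3],[14,0],[18,11],[24,0],[41,11],[42,19],[43,11],[47,20],[49,11],[50,0]]
[[8,3],[11,11],[12,3],[14,0],[18,11],[24,0],[41,11],[42,19],[43,11],[47,20],[49,11],[50,0]]
[[8,3],[11,11],[12,3],[14,0],[18,11],[23,14],[40,0],[41,11],[42,19],[43,11],[47,20],[49,11],[50,0]]
[[8,3],[11,11],[12,3],[14,0],[15,6],[17,0],[18,11],[23,14],[40,0],[41,11],[42,19],[43,11],[47,20],[49,11],[50,0]]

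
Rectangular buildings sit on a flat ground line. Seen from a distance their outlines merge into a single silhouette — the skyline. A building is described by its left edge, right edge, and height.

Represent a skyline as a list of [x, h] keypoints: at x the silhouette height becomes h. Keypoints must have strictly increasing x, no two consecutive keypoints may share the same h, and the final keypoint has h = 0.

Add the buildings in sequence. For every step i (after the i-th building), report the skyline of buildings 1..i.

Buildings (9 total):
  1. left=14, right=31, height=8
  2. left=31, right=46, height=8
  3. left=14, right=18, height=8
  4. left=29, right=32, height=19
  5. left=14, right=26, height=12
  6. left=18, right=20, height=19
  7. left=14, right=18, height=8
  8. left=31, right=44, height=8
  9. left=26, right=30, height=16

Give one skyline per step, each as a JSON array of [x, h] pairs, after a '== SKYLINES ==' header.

== SKYLINES ==
[[14,8],[31,0]]
[[14,8],[46,0]]
[[14,8],[46,0]]
[[14,8],[29,19],[32,8],[46,0]]
[[14,12],[26,8],[29,19],[32,8],[46,0]]
[[14,12],[18,19],[20,12],[26,8],[29,19],[32,8],[46,0]]
[[14,12],[18,19],[20,12],[26,8],[29,19],[32,8],[46,0]]
[[14,12],[18,19],[20,12],[26,8],[29,19],[32,8],[46,0]]
[[14,12],[18,19],[20,12],[26,16],[29,19],[32,8],[46,0]]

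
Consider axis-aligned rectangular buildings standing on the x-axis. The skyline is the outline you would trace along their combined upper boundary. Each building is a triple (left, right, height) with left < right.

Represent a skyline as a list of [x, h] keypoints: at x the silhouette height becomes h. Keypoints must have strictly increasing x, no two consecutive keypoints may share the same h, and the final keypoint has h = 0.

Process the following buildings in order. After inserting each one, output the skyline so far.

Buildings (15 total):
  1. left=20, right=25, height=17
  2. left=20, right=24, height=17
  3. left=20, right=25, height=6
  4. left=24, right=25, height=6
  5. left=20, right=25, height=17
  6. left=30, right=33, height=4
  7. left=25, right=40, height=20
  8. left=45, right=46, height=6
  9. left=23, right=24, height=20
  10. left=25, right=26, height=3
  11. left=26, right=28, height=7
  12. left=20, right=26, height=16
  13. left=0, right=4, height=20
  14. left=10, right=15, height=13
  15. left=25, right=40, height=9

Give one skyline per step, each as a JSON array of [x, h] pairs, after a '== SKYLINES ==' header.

== SKYLINES ==
[[20,17],[25,0]]
[[20,17],[25,0]]
[[20,17],[25,0]]
[[20,17],[25,0]]
[[20,17],[25,0]]
[[20,17],[25,0],[30,4],[33,0]]
[[20,17],[25,20],[40,0]]
[[20,17],[25,20],[40,0],[45,6],[46,0]]
[[20,17],[23,20],[24,17],[25,20],[40,0],[45,6],[46,0]]
[[20,17],[23,20],[24,17],[25,20],[40,0],[45,6],[46,0]]
[[20,17],[23,20],[24,17],[25,20],[40,0],[45,6],[46,0]]
[[20,17],[23,20],[24,17],[25,20],[40,0],[45,6],[46,0]]
[[0,20],[4,0],[20,17],[23,20],[24,17],[25,20],[40,0],[45,6],[46,0]]
[[0,20],[4,0],[10,13],[15,0],[20,17],[23,20],[24,17],[25,20],[40,0],[45,6],[46,0]]
[[0,20],[4,0],[10,13],[15,0],[20,17],[23,20],[24,17],[25,20],[40,0],[45,6],[46,0]]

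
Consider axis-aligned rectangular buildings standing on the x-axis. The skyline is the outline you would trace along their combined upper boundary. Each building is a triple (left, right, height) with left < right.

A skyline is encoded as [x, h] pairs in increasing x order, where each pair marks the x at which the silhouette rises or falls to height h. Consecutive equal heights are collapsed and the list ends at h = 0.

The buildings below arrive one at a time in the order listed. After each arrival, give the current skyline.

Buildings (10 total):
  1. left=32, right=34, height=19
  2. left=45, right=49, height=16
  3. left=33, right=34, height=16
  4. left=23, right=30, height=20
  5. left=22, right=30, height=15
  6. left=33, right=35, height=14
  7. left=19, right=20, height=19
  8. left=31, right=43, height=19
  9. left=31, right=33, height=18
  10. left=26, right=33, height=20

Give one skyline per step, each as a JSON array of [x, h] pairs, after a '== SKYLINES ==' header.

== SKYLINES ==
[[32,19],[34,0]]
[[32,19],[34,0],[45,16],[49,0]]
[[32,19],[34,0],[45,16],[49,0]]
[[23,20],[30,0],[32,19],[34,0],[45,16],[49,0]]
[[22,15],[23,20],[30,0],[32,19],[34,0],[45,16],[49,0]]
[[22,15],[23,20],[30,0],[32,19],[34,14],[35,0],[45,16],[49,0]]
[[19,19],[20,0],[22,15],[23,20],[30,0],[32,19],[34,14],[35,0],[45,16],[49,0]]
[[19,19],[20,0],[22,15],[23,20],[30,0],[31,19],[43,0],[45,16],[49,0]]
[[19,19],[20,0],[22,15],[23,20],[30,0],[31,19],[43,0],[45,16],[49,0]]
[[19,19],[20,0],[22,15],[23,20],[33,19],[43,0],[45,16],[49,0]]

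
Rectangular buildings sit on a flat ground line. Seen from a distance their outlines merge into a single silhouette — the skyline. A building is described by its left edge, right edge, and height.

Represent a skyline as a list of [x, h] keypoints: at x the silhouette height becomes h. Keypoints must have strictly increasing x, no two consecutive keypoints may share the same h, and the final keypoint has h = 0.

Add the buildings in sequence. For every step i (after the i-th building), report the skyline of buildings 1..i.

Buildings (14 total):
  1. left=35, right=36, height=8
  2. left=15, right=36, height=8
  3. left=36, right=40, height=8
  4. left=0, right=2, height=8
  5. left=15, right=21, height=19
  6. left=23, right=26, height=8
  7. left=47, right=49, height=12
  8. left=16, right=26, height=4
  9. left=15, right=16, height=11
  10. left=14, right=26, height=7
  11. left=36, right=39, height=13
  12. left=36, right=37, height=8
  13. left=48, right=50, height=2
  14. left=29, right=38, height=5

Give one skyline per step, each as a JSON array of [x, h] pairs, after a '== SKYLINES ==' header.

== SKYLINES ==
[[35,8],[36,0]]
[[15,8],[36,0]]
[[15,8],[40,0]]
[[0,8],[2,0],[15,8],[40,0]]
[[0,8],[2,0],[15,19],[21,8],[40,0]]
[[0,8],[2,0],[15,19],[21,8],[40,0]]
[[0,8],[2,0],[15,19],[21,8],[40,0],[47,12],[49,0]]
[[0,8],[2,0],[15,19],[21,8],[40,0],[47,12],[49,0]]
[[0,8],[2,0],[15,19],[21,8],[40,0],[47,12],[49,0]]
[[0,8],[2,0],[14,7],[15,19],[21,8],[40,0],[47,12],[49,0]]
[[0,8],[2,0],[14,7],[15,19],[21,8],[36,13],[39,8],[40,0],[47,12],[49,0]]
[[0,8],[2,0],[14,7],[15,19],[21,8],[36,13],[39,8],[40,0],[47,12],[49,0]]
[[0,8],[2,0],[14,7],[15,19],[21,8],[36,13],[39,8],[40,0],[47,12],[49,2],[50,0]]
[[0,8],[2,0],[14,7],[15,19],[21,8],[36,13],[39,8],[40,0],[47,12],[49,2],[50,0]]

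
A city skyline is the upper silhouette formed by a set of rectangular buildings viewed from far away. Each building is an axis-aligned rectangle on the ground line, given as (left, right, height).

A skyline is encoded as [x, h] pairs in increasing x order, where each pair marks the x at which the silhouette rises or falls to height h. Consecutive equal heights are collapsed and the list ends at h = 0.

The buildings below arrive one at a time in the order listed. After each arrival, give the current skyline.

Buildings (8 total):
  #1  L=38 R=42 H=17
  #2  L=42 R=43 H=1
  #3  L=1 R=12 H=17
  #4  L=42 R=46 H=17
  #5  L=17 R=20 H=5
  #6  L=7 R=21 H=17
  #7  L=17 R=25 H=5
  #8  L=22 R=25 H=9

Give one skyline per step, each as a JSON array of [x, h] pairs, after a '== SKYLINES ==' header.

== SKYLINES ==
[[38,17],[42,0]]
[[38,17],[42,1],[43,0]]
[[1,17],[12,0],[38,17],[42,1],[43,0]]
[[1,17],[12,0],[38,17],[46,0]]
[[1,17],[12,0],[17,5],[20,0],[38,17],[46,0]]
[[1,17],[21,0],[38,17],[46,0]]
[[1,17],[21,5],[25,0],[38,17],[46,0]]
[[1,17],[21,5],[22,9],[25,0],[38,17],[46,0]]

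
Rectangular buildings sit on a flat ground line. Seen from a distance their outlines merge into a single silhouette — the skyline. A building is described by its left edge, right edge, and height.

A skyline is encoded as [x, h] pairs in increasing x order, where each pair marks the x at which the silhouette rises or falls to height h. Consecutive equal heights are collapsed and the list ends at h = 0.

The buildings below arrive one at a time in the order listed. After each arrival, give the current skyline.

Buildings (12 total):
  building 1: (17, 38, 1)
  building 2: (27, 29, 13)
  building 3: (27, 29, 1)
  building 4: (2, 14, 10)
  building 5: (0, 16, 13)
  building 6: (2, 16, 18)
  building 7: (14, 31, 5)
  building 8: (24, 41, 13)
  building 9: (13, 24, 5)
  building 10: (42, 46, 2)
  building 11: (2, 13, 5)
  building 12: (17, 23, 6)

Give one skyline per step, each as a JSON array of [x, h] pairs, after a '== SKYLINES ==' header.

== SKYLINES ==
[[17,1],[38,0]]
[[17,1],[27,13],[29,1],[38,0]]
[[17,1],[27,13],[29,1],[38,0]]
[[2,10],[14,0],[17,1],[27,13],[29,1],[38,0]]
[[0,13],[16,0],[17,1],[27,13],[29,1],[38,0]]
[[0,13],[2,18],[16,0],[17,1],[27,13],[29,1],[38,0]]
[[0,13],[2,18],[16,5],[27,13],[29,5],[31,1],[38,0]]
[[0,13],[2,18],[16,5],[24,13],[41,0]]
[[0,13],[2,18],[16,5],[24,13],[41,0]]
[[0,13],[2,18],[16,5],[24,13],[41,0],[42,2],[46,0]]
[[0,13],[2,18],[16,5],[24,13],[41,0],[42,2],[46,0]]
[[0,13],[2,18],[16,5],[17,6],[23,5],[24,13],[41,0],[42,2],[46,0]]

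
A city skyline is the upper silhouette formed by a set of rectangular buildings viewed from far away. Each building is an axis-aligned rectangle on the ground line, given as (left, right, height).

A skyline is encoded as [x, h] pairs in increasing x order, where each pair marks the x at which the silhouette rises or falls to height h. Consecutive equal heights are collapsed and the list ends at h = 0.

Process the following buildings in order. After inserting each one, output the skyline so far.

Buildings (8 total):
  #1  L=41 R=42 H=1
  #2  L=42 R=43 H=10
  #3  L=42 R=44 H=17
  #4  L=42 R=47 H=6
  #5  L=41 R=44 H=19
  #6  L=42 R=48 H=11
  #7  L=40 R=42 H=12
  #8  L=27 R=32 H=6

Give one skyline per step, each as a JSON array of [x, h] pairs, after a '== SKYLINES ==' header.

== SKYLINES ==
[[41,1],[42,0]]
[[41,1],[42,10],[43,0]]
[[41,1],[42,17],[44,0]]
[[41,1],[42,17],[44,6],[47,0]]
[[41,19],[44,6],[47,0]]
[[41,19],[44,11],[48,0]]
[[40,12],[41,19],[44,11],[48,0]]
[[27,6],[32,0],[40,12],[41,19],[44,11],[48,0]]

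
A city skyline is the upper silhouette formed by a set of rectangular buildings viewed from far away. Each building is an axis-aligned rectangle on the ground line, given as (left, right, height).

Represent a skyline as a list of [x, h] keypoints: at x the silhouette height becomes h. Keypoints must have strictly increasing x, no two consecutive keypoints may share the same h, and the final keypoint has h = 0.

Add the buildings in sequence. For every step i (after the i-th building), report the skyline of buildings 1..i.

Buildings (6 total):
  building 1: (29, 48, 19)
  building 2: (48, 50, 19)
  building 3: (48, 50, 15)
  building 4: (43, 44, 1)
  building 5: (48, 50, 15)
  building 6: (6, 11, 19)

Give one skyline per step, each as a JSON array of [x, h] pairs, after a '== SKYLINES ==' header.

== SKYLINES ==
[[29,19],[48,0]]
[[29,19],[50,0]]
[[29,19],[50,0]]
[[29,19],[50,0]]
[[29,19],[50,0]]
[[6,19],[11,0],[29,19],[50,0]]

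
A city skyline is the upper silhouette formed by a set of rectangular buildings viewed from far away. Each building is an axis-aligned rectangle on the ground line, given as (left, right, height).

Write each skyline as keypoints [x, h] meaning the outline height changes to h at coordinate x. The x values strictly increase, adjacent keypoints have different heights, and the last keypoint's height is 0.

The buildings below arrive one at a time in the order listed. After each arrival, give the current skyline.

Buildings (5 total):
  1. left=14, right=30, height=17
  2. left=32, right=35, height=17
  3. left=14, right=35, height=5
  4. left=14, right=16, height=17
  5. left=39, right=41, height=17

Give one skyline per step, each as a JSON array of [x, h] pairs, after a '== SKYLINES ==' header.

== SKYLINES ==
[[14,17],[30,0]]
[[14,17],[30,0],[32,17],[35,0]]
[[14,17],[30,5],[32,17],[35,0]]
[[14,17],[30,5],[32,17],[35,0]]
[[14,17],[30,5],[32,17],[35,0],[39,17],[41,0]]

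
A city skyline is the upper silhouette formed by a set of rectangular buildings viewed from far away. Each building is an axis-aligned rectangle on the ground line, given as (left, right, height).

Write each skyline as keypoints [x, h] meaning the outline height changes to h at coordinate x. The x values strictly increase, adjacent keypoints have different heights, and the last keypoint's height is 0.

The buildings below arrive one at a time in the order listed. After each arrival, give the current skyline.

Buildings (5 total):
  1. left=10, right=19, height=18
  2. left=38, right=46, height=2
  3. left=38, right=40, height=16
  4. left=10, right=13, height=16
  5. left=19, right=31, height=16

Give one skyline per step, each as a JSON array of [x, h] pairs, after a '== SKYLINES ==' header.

== SKYLINES ==
[[10,18],[19,0]]
[[10,18],[19,0],[38,2],[46,0]]
[[10,18],[19,0],[38,16],[40,2],[46,0]]
[[10,18],[19,0],[38,16],[40,2],[46,0]]
[[10,18],[19,16],[31,0],[38,16],[40,2],[46,0]]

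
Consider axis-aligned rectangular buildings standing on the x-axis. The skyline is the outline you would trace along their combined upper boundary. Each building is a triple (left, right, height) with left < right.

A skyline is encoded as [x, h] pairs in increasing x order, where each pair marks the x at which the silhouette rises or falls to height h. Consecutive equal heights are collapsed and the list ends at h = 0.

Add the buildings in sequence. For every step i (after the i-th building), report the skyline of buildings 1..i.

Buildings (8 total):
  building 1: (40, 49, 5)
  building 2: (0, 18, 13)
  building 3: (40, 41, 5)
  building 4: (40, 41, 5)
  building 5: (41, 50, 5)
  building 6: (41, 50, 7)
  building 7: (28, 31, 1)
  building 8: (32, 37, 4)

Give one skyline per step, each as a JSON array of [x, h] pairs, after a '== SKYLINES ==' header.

== SKYLINES ==
[[40,5],[49,0]]
[[0,13],[18,0],[40,5],[49,0]]
[[0,13],[18,0],[40,5],[49,0]]
[[0,13],[18,0],[40,5],[49,0]]
[[0,13],[18,0],[40,5],[50,0]]
[[0,13],[18,0],[40,5],[41,7],[50,0]]
[[0,13],[18,0],[28,1],[31,0],[40,5],[41,7],[50,0]]
[[0,13],[18,0],[28,1],[31,0],[32,4],[37,0],[40,5],[41,7],[50,0]]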